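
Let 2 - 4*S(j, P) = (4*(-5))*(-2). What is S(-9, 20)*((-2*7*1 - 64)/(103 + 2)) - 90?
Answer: -2903/35 ≈ -82.943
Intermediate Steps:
S(j, P) = -19/2 (S(j, P) = ½ - 4*(-5)*(-2)/4 = ½ - (-5)*(-2) = ½ - ¼*40 = ½ - 10 = -19/2)
S(-9, 20)*((-2*7*1 - 64)/(103 + 2)) - 90 = -19*(-2*7*1 - 64)/(2*(103 + 2)) - 90 = -19*(-14*1 - 64)/(2*105) - 90 = -19*(-14 - 64)/(2*105) - 90 = -(-741)/105 - 90 = -19/2*(-26/35) - 90 = 247/35 - 90 = -2903/35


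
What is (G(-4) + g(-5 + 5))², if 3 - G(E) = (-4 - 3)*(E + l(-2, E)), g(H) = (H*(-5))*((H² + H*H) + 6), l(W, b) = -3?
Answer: 2116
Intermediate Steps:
g(H) = -5*H*(6 + 2*H²) (g(H) = (-5*H)*((H² + H²) + 6) = (-5*H)*(2*H² + 6) = (-5*H)*(6 + 2*H²) = -5*H*(6 + 2*H²))
G(E) = -18 + 7*E (G(E) = 3 - (-4 - 3)*(E - 3) = 3 - (-7)*(-3 + E) = 3 - (21 - 7*E) = 3 + (-21 + 7*E) = -18 + 7*E)
(G(-4) + g(-5 + 5))² = ((-18 + 7*(-4)) - 10*(-5 + 5)*(3 + (-5 + 5)²))² = ((-18 - 28) - 10*0*(3 + 0²))² = (-46 - 10*0*(3 + 0))² = (-46 - 10*0*3)² = (-46 + 0)² = (-46)² = 2116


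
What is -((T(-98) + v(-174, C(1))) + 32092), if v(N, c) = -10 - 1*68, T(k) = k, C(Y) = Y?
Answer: -31916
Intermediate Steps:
v(N, c) = -78 (v(N, c) = -10 - 68 = -78)
-((T(-98) + v(-174, C(1))) + 32092) = -((-98 - 78) + 32092) = -(-176 + 32092) = -1*31916 = -31916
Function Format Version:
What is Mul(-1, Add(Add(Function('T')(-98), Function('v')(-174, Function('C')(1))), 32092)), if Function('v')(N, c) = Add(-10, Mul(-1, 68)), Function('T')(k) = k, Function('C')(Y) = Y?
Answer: -31916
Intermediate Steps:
Function('v')(N, c) = -78 (Function('v')(N, c) = Add(-10, -68) = -78)
Mul(-1, Add(Add(Function('T')(-98), Function('v')(-174, Function('C')(1))), 32092)) = Mul(-1, Add(Add(-98, -78), 32092)) = Mul(-1, Add(-176, 32092)) = Mul(-1, 31916) = -31916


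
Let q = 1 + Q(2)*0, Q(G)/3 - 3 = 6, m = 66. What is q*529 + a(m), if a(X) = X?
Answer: 595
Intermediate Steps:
Q(G) = 27 (Q(G) = 9 + 3*6 = 9 + 18 = 27)
q = 1 (q = 1 + 27*0 = 1 + 0 = 1)
q*529 + a(m) = 1*529 + 66 = 529 + 66 = 595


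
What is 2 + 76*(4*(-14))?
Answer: -4254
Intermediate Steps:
2 + 76*(4*(-14)) = 2 + 76*(-56) = 2 - 4256 = -4254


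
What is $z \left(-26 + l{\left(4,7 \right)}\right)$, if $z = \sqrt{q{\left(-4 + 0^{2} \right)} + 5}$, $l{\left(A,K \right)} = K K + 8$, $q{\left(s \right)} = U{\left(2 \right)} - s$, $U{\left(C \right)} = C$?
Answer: $31 \sqrt{11} \approx 102.82$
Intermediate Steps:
$q{\left(s \right)} = 2 - s$
$l{\left(A,K \right)} = 8 + K^{2}$ ($l{\left(A,K \right)} = K^{2} + 8 = 8 + K^{2}$)
$z = \sqrt{11}$ ($z = \sqrt{\left(2 - \left(-4 + 0^{2}\right)\right) + 5} = \sqrt{\left(2 - \left(-4 + 0\right)\right) + 5} = \sqrt{\left(2 - -4\right) + 5} = \sqrt{\left(2 + 4\right) + 5} = \sqrt{6 + 5} = \sqrt{11} \approx 3.3166$)
$z \left(-26 + l{\left(4,7 \right)}\right) = \sqrt{11} \left(-26 + \left(8 + 7^{2}\right)\right) = \sqrt{11} \left(-26 + \left(8 + 49\right)\right) = \sqrt{11} \left(-26 + 57\right) = \sqrt{11} \cdot 31 = 31 \sqrt{11}$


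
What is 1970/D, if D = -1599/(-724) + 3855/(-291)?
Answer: -138349160/775237 ≈ -178.46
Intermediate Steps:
D = -775237/70228 (D = -1599*(-1/724) + 3855*(-1/291) = 1599/724 - 1285/97 = -775237/70228 ≈ -11.039)
1970/D = 1970/(-775237/70228) = 1970*(-70228/775237) = -138349160/775237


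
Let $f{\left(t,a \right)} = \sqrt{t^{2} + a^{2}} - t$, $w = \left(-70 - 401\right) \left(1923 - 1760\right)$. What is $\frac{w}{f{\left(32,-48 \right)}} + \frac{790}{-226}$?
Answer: $- \frac{2901263}{2712} - \frac{25591 \sqrt{13}}{48} \approx -2992.1$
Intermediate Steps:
$w = -76773$ ($w = \left(-471\right) 163 = -76773$)
$f{\left(t,a \right)} = \sqrt{a^{2} + t^{2}} - t$
$\frac{w}{f{\left(32,-48 \right)}} + \frac{790}{-226} = - \frac{76773}{\sqrt{\left(-48\right)^{2} + 32^{2}} - 32} + \frac{790}{-226} = - \frac{76773}{\sqrt{2304 + 1024} - 32} + 790 \left(- \frac{1}{226}\right) = - \frac{76773}{\sqrt{3328} - 32} - \frac{395}{113} = - \frac{76773}{16 \sqrt{13} - 32} - \frac{395}{113} = - \frac{76773}{-32 + 16 \sqrt{13}} - \frac{395}{113} = - \frac{395}{113} - \frac{76773}{-32 + 16 \sqrt{13}}$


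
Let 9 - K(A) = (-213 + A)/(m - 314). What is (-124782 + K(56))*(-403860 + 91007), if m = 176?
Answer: 5386962934843/138 ≈ 3.9036e+10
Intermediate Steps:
K(A) = 343/46 + A/138 (K(A) = 9 - (-213 + A)/(176 - 314) = 9 - (-213 + A)/(-138) = 9 - (-213 + A)*(-1)/138 = 9 - (71/46 - A/138) = 9 + (-71/46 + A/138) = 343/46 + A/138)
(-124782 + K(56))*(-403860 + 91007) = (-124782 + (343/46 + (1/138)*56))*(-403860 + 91007) = (-124782 + (343/46 + 28/69))*(-312853) = (-124782 + 1085/138)*(-312853) = -17218831/138*(-312853) = 5386962934843/138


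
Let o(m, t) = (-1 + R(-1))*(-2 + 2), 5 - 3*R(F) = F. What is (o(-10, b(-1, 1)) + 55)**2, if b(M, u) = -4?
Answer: 3025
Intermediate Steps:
R(F) = 5/3 - F/3
o(m, t) = 0 (o(m, t) = (-1 + (5/3 - 1/3*(-1)))*(-2 + 2) = (-1 + (5/3 + 1/3))*0 = (-1 + 2)*0 = 1*0 = 0)
(o(-10, b(-1, 1)) + 55)**2 = (0 + 55)**2 = 55**2 = 3025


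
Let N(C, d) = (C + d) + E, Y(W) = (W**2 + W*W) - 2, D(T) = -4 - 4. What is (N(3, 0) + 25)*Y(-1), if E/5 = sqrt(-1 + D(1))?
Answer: 0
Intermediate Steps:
D(T) = -8
Y(W) = -2 + 2*W**2 (Y(W) = (W**2 + W**2) - 2 = 2*W**2 - 2 = -2 + 2*W**2)
E = 15*I (E = 5*sqrt(-1 - 8) = 5*sqrt(-9) = 5*(3*I) = 15*I ≈ 15.0*I)
N(C, d) = C + d + 15*I (N(C, d) = (C + d) + 15*I = C + d + 15*I)
(N(3, 0) + 25)*Y(-1) = ((3 + 0 + 15*I) + 25)*(-2 + 2*(-1)**2) = ((3 + 15*I) + 25)*(-2 + 2*1) = (28 + 15*I)*(-2 + 2) = (28 + 15*I)*0 = 0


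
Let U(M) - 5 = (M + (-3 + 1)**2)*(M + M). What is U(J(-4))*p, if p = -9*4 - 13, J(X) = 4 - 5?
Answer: 49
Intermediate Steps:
J(X) = -1
U(M) = 5 + 2*M*(4 + M) (U(M) = 5 + (M + (-3 + 1)**2)*(M + M) = 5 + (M + (-2)**2)*(2*M) = 5 + (M + 4)*(2*M) = 5 + (4 + M)*(2*M) = 5 + 2*M*(4 + M))
p = -49 (p = -36 - 13 = -49)
U(J(-4))*p = (5 + 2*(-1)**2 + 8*(-1))*(-49) = (5 + 2*1 - 8)*(-49) = (5 + 2 - 8)*(-49) = -1*(-49) = 49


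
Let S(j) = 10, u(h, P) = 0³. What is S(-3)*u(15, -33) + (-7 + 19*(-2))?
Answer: -45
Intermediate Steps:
u(h, P) = 0
S(-3)*u(15, -33) + (-7 + 19*(-2)) = 10*0 + (-7 + 19*(-2)) = 0 + (-7 - 38) = 0 - 45 = -45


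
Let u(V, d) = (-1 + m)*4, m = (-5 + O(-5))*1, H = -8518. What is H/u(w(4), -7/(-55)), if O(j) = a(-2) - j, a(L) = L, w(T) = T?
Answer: 4259/6 ≈ 709.83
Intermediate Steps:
O(j) = -2 - j
m = -2 (m = (-5 + (-2 - 1*(-5)))*1 = (-5 + (-2 + 5))*1 = (-5 + 3)*1 = -2*1 = -2)
u(V, d) = -12 (u(V, d) = (-1 - 2)*4 = -3*4 = -12)
H/u(w(4), -7/(-55)) = -8518/(-12) = -8518*(-1/12) = 4259/6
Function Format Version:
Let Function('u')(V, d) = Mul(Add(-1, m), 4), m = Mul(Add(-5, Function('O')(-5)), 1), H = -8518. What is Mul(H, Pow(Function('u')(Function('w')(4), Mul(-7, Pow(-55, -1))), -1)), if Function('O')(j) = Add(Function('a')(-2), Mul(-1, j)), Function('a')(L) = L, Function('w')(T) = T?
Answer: Rational(4259, 6) ≈ 709.83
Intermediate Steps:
Function('O')(j) = Add(-2, Mul(-1, j))
m = -2 (m = Mul(Add(-5, Add(-2, Mul(-1, -5))), 1) = Mul(Add(-5, Add(-2, 5)), 1) = Mul(Add(-5, 3), 1) = Mul(-2, 1) = -2)
Function('u')(V, d) = -12 (Function('u')(V, d) = Mul(Add(-1, -2), 4) = Mul(-3, 4) = -12)
Mul(H, Pow(Function('u')(Function('w')(4), Mul(-7, Pow(-55, -1))), -1)) = Mul(-8518, Pow(-12, -1)) = Mul(-8518, Rational(-1, 12)) = Rational(4259, 6)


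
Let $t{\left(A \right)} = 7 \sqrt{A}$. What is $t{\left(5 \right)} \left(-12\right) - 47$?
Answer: $-47 - 84 \sqrt{5} \approx -234.83$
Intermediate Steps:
$t{\left(5 \right)} \left(-12\right) - 47 = 7 \sqrt{5} \left(-12\right) - 47 = - 84 \sqrt{5} - 47 = -47 - 84 \sqrt{5}$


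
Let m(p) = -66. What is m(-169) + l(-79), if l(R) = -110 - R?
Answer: -97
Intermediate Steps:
m(-169) + l(-79) = -66 + (-110 - 1*(-79)) = -66 + (-110 + 79) = -66 - 31 = -97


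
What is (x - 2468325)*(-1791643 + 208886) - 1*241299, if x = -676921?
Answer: 4978159881923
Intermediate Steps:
(x - 2468325)*(-1791643 + 208886) - 1*241299 = (-676921 - 2468325)*(-1791643 + 208886) - 1*241299 = -3145246*(-1582757) - 241299 = 4978160123222 - 241299 = 4978159881923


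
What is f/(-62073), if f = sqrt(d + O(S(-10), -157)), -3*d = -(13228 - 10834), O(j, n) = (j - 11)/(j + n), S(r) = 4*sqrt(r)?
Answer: -sqrt((125297 - 3196*I*sqrt(10))/(157 - 4*I*sqrt(10)))/62073 ≈ -0.00045511 + 2.1225e-8*I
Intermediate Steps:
O(j, n) = (-11 + j)/(j + n)
d = 798 (d = -(-1)*(13228 - 10834)/3 = -(-1)*2394/3 = -1/3*(-2394) = 798)
f = sqrt(798 + (-11 + 4*I*sqrt(10))/(-157 + 4*I*sqrt(10))) (f = sqrt(798 + (-11 + 4*sqrt(-10))/(4*sqrt(-10) - 157)) = sqrt(798 + (-11 + 4*(I*sqrt(10)))/(4*(I*sqrt(10)) - 157)) = sqrt(798 + (-11 + 4*I*sqrt(10))/(4*I*sqrt(10) - 157)) = sqrt(798 + (-11 + 4*I*sqrt(10))/(-157 + 4*I*sqrt(10))) ≈ 28.25 - 0.0013*I)
f/(-62073) = sqrt((125297 - 3196*I*sqrt(10))/(157 - 4*I*sqrt(10)))/(-62073) = sqrt((125297 - 3196*I*sqrt(10))/(157 - 4*I*sqrt(10)))*(-1/62073) = -sqrt((125297 - 3196*I*sqrt(10))/(157 - 4*I*sqrt(10)))/62073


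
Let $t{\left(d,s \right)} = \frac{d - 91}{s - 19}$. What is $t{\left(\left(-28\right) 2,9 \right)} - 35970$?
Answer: $- \frac{359553}{10} \approx -35955.0$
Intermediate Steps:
$t{\left(d,s \right)} = \frac{-91 + d}{-19 + s}$
$t{\left(\left(-28\right) 2,9 \right)} - 35970 = \frac{-91 - 56}{-19 + 9} - 35970 = \frac{-91 - 56}{-10} - 35970 = \left(- \frac{1}{10}\right) \left(-147\right) - 35970 = \frac{147}{10} - 35970 = - \frac{359553}{10}$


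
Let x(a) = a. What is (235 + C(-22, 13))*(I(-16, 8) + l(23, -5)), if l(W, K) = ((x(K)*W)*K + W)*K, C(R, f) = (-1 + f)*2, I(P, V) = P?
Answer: -778554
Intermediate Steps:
C(R, f) = -2 + 2*f
l(W, K) = K*(W + W*K**2) (l(W, K) = ((K*W)*K + W)*K = (W*K**2 + W)*K = (W + W*K**2)*K = K*(W + W*K**2))
(235 + C(-22, 13))*(I(-16, 8) + l(23, -5)) = (235 + (-2 + 2*13))*(-16 - 5*23*(1 + (-5)**2)) = (235 + (-2 + 26))*(-16 - 5*23*(1 + 25)) = (235 + 24)*(-16 - 5*23*26) = 259*(-16 - 2990) = 259*(-3006) = -778554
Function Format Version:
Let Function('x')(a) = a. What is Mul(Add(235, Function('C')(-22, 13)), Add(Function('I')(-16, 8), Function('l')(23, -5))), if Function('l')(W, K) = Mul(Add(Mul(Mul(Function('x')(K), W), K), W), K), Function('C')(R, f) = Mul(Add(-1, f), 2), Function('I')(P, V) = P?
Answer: -778554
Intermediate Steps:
Function('C')(R, f) = Add(-2, Mul(2, f))
Function('l')(W, K) = Mul(K, Add(W, Mul(W, Pow(K, 2)))) (Function('l')(W, K) = Mul(Add(Mul(Mul(K, W), K), W), K) = Mul(Add(Mul(W, Pow(K, 2)), W), K) = Mul(Add(W, Mul(W, Pow(K, 2))), K) = Mul(K, Add(W, Mul(W, Pow(K, 2)))))
Mul(Add(235, Function('C')(-22, 13)), Add(Function('I')(-16, 8), Function('l')(23, -5))) = Mul(Add(235, Add(-2, Mul(2, 13))), Add(-16, Mul(-5, 23, Add(1, Pow(-5, 2))))) = Mul(Add(235, Add(-2, 26)), Add(-16, Mul(-5, 23, Add(1, 25)))) = Mul(Add(235, 24), Add(-16, Mul(-5, 23, 26))) = Mul(259, Add(-16, -2990)) = Mul(259, -3006) = -778554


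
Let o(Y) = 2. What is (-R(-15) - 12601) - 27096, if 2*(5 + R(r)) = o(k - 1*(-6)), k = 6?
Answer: -39693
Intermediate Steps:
R(r) = -4 (R(r) = -5 + (1/2)*2 = -5 + 1 = -4)
(-R(-15) - 12601) - 27096 = (-1*(-4) - 12601) - 27096 = (4 - 12601) - 27096 = -12597 - 27096 = -39693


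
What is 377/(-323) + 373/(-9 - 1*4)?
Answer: -125380/4199 ≈ -29.859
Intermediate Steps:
377/(-323) + 373/(-9 - 1*4) = 377*(-1/323) + 373/(-9 - 4) = -377/323 + 373/(-13) = -377/323 + 373*(-1/13) = -377/323 - 373/13 = -125380/4199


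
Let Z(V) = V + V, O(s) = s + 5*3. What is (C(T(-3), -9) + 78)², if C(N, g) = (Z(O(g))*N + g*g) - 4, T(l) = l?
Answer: 14161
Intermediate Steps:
O(s) = 15 + s (O(s) = s + 15 = 15 + s)
Z(V) = 2*V
C(N, g) = -4 + g² + N*(30 + 2*g) (C(N, g) = ((2*(15 + g))*N + g*g) - 4 = ((30 + 2*g)*N + g²) - 4 = (N*(30 + 2*g) + g²) - 4 = (g² + N*(30 + 2*g)) - 4 = -4 + g² + N*(30 + 2*g))
(C(T(-3), -9) + 78)² = ((-4 + (-9)² + 2*(-3)*(15 - 9)) + 78)² = ((-4 + 81 + 2*(-3)*6) + 78)² = ((-4 + 81 - 36) + 78)² = (41 + 78)² = 119² = 14161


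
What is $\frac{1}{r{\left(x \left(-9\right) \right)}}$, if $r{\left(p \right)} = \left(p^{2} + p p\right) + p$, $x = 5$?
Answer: $\frac{1}{4005} \approx 0.00024969$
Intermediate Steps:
$r{\left(p \right)} = p + 2 p^{2}$ ($r{\left(p \right)} = \left(p^{2} + p^{2}\right) + p = 2 p^{2} + p = p + 2 p^{2}$)
$\frac{1}{r{\left(x \left(-9\right) \right)}} = \frac{1}{5 \left(-9\right) \left(1 + 2 \cdot 5 \left(-9\right)\right)} = \frac{1}{\left(-45\right) \left(1 + 2 \left(-45\right)\right)} = \frac{1}{\left(-45\right) \left(1 - 90\right)} = \frac{1}{\left(-45\right) \left(-89\right)} = \frac{1}{4005}$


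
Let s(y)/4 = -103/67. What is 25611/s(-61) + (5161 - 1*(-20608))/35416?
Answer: -15190251991/3647848 ≈ -4164.2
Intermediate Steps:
s(y) = -412/67 (s(y) = 4*(-103/67) = -412/67)
25611/s(-61) + (5161 - 1*(-20608))/35416 = 25611/(-412/67) + (5161 - 1*(-20608))/35416 = 25611*(-67/412) + (5161 + 20608)*(1/35416) = -1715937/412 + 25769*(1/35416) = -1715937/412 + 25769/35416 = -15190251991/3647848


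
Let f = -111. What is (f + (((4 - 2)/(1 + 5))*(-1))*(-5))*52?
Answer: -17056/3 ≈ -5685.3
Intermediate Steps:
(f + (((4 - 2)/(1 + 5))*(-1))*(-5))*52 = (-111 + (((4 - 2)/(1 + 5))*(-1))*(-5))*52 = (-111 + ((2/6)*(-1))*(-5))*52 = (-111 + ((2*(⅙))*(-1))*(-5))*52 = (-111 + ((⅓)*(-1))*(-5))*52 = (-111 - ⅓*(-5))*52 = (-111 + 5/3)*52 = -328/3*52 = -17056/3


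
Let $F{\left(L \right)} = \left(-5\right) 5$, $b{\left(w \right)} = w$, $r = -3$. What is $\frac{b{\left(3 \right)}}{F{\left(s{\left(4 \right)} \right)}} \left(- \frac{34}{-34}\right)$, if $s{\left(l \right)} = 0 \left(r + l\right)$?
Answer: $- \frac{3}{25} \approx -0.12$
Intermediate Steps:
$s{\left(l \right)} = 0$ ($s{\left(l \right)} = 0 \left(-3 + l\right) = 0$)
$F{\left(L \right)} = -25$
$\frac{b{\left(3 \right)}}{F{\left(s{\left(4 \right)} \right)}} \left(- \frac{34}{-34}\right) = \frac{1}{-25} \cdot 3 \left(- \frac{34}{-34}\right) = \left(- \frac{1}{25}\right) 3 \left(\left(-34\right) \left(- \frac{1}{34}\right)\right) = \left(- \frac{3}{25}\right) 1 = - \frac{3}{25}$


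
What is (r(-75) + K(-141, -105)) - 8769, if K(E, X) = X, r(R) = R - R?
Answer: -8874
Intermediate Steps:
r(R) = 0
(r(-75) + K(-141, -105)) - 8769 = (0 - 105) - 8769 = -105 - 8769 = -8874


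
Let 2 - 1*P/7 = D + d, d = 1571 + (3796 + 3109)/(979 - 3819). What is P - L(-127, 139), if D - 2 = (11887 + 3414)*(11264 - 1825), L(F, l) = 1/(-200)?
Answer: -7178057066127/7100 ≈ -1.0110e+9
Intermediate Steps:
L(F, l) = -1/200
D = 144426141 (D = 2 + (11887 + 3414)*(11264 - 1825) = 2 + 15301*9439 = 2 + 144426139 = 144426141)
d = 890947/568 (d = 1571 + 6905/(-2840) = 1571 + 6905*(-1/2840) = 1571 - 1381/568 = 890947/568 ≈ 1568.6)
P = -574244565293/568 (P = 14 - 7*(144426141 + 890947/568) = 14 - 7*82034939035/568 = 14 - 574244573245/568 = -574244565293/568 ≈ -1.0110e+9)
P - L(-127, 139) = -574244565293/568 - 1*(-1/200) = -574244565293/568 + 1/200 = -7178057066127/7100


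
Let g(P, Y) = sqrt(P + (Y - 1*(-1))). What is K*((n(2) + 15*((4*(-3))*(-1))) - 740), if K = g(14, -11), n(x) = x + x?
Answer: -1112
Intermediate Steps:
g(P, Y) = sqrt(1 + P + Y) (g(P, Y) = sqrt(P + (Y + 1)) = sqrt(P + (1 + Y)) = sqrt(1 + P + Y))
n(x) = 2*x
K = 2 (K = sqrt(1 + 14 - 11) = sqrt(4) = 2)
K*((n(2) + 15*((4*(-3))*(-1))) - 740) = 2*((2*2 + 15*((4*(-3))*(-1))) - 740) = 2*((4 + 15*(-12*(-1))) - 740) = 2*((4 + 15*12) - 740) = 2*((4 + 180) - 740) = 2*(184 - 740) = 2*(-556) = -1112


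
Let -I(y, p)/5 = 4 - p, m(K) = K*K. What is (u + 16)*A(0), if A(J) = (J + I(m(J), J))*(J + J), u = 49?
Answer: 0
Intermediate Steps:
m(K) = K²
I(y, p) = -20 + 5*p (I(y, p) = -5*(4 - p) = -20 + 5*p)
A(J) = 2*J*(-20 + 6*J) (A(J) = (J + (-20 + 5*J))*(J + J) = (-20 + 6*J)*(2*J) = 2*J*(-20 + 6*J))
(u + 16)*A(0) = (49 + 16)*(4*0*(-10 + 3*0)) = 65*(4*0*(-10 + 0)) = 65*(4*0*(-10)) = 65*0 = 0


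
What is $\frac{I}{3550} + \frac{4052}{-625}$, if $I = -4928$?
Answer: $- \frac{349292}{44375} \approx -7.8714$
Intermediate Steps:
$\frac{I}{3550} + \frac{4052}{-625} = - \frac{4928}{3550} + \frac{4052}{-625} = \left(-4928\right) \frac{1}{3550} + 4052 \left(- \frac{1}{625}\right) = - \frac{2464}{1775} - \frac{4052}{625} = - \frac{349292}{44375}$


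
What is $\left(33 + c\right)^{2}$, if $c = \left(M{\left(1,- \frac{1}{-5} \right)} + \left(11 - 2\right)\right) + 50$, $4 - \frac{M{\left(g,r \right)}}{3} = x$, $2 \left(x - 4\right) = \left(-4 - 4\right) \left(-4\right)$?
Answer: $1936$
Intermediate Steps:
$x = 20$ ($x = 4 + \frac{\left(-4 - 4\right) \left(-4\right)}{2} = 4 + \frac{\left(-8\right) \left(-4\right)}{2} = 4 + \frac{1}{2} \cdot 32 = 4 + 16 = 20$)
$M{\left(g,r \right)} = -48$ ($M{\left(g,r \right)} = 12 - 60 = -48$)
$c = 11$ ($c = \left(-48 + \left(11 - 2\right)\right) + 50 = \left(-48 + 9\right) + 50 = -39 + 50 = 11$)
$\left(33 + c\right)^{2} = \left(33 + 11\right)^{2} = 44^{2} = 1936$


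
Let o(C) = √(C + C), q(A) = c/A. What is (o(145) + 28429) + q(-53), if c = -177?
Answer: 1506914/53 + √290 ≈ 28449.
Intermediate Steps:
q(A) = -177/A
o(C) = √2*√C (o(C) = √(2*C) = √2*√C)
(o(145) + 28429) + q(-53) = (√2*√145 + 28429) - 177/(-53) = (√290 + 28429) - 177*(-1/53) = (28429 + √290) + 177/53 = 1506914/53 + √290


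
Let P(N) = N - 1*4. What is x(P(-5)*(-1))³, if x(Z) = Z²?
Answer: 531441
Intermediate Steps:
P(N) = -4 + N (P(N) = N - 4 = -4 + N)
x(P(-5)*(-1))³ = (((-4 - 5)*(-1))²)³ = ((-9*(-1))²)³ = (9²)³ = 81³ = 531441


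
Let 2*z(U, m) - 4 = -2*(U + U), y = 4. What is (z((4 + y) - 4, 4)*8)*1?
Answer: -48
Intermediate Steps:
z(U, m) = 2 - 2*U (z(U, m) = 2 + (-2*(U + U))/2 = 2 + (-4*U)/2 = 2 - 2*U)
(z((4 + y) - 4, 4)*8)*1 = ((2 - 2*((4 + 4) - 4))*8)*1 = ((2 - 2*(8 - 4))*8)*1 = ((2 - 2*4)*8)*1 = ((2 - 8)*8)*1 = -6*8*1 = -48*1 = -48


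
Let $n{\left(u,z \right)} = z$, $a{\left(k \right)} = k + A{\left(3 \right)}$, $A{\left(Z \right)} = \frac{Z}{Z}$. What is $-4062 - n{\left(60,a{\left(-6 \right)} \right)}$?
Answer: $-4057$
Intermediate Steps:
$A{\left(Z \right)} = 1$
$a{\left(k \right)} = 1 + k$ ($a{\left(k \right)} = k + 1 = 1 + k$)
$-4062 - n{\left(60,a{\left(-6 \right)} \right)} = -4062 - \left(1 - 6\right) = -4062 - -5 = -4062 + 5 = -4057$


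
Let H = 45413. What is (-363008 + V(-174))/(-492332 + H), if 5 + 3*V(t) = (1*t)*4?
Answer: 1089725/1340757 ≈ 0.81277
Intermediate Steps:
V(t) = -5/3 + 4*t/3 (V(t) = -5/3 + ((1*t)*4)/3 = -5/3 + (t*4)/3 = -5/3 + (4*t)/3 = -5/3 + 4*t/3)
(-363008 + V(-174))/(-492332 + H) = (-363008 + (-5/3 + (4/3)*(-174)))/(-492332 + 45413) = (-363008 + (-5/3 - 232))/(-446919) = (-363008 - 701/3)*(-1/446919) = -1089725/3*(-1/446919) = 1089725/1340757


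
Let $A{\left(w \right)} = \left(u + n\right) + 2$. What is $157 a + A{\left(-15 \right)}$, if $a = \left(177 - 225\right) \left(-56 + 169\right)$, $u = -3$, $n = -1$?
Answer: $-851570$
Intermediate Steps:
$A{\left(w \right)} = -2$ ($A{\left(w \right)} = \left(-3 - 1\right) + 2 = -4 + 2 = -2$)
$a = -5424$ ($a = \left(-48\right) 113 = -5424$)
$157 a + A{\left(-15 \right)} = 157 \left(-5424\right) - 2 = -851568 - 2 = -851570$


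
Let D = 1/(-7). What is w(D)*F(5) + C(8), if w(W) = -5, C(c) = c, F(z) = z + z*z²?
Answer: -642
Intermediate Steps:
D = -⅐ ≈ -0.14286
F(z) = z + z³
w(D)*F(5) + C(8) = -5*(5 + 5³) + 8 = -5*(5 + 125) + 8 = -5*130 + 8 = -650 + 8 = -642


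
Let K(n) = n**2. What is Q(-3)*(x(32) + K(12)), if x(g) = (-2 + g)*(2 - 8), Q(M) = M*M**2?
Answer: 972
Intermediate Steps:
Q(M) = M**3
x(g) = 12 - 6*g (x(g) = (-2 + g)*(-6) = 12 - 6*g)
Q(-3)*(x(32) + K(12)) = (-3)**3*((12 - 6*32) + 12**2) = -27*((12 - 192) + 144) = -27*(-180 + 144) = -27*(-36) = 972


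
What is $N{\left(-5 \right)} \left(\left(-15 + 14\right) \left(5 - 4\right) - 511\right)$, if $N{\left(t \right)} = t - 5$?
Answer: $5120$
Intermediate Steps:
$N{\left(t \right)} = -5 + t$
$N{\left(-5 \right)} \left(\left(-15 + 14\right) \left(5 - 4\right) - 511\right) = \left(-5 - 5\right) \left(\left(-15 + 14\right) \left(5 - 4\right) - 511\right) = - 10 \left(- (5 - 4) - 511\right) = - 10 \left(\left(-1\right) 1 - 511\right) = - 10 \left(-1 - 511\right) = \left(-10\right) \left(-512\right) = 5120$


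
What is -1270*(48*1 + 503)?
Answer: -699770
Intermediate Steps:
-1270*(48*1 + 503) = -1270*(48 + 503) = -1270*551 = -699770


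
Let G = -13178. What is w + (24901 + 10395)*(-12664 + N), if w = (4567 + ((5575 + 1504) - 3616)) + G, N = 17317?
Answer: 164227140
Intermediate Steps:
w = -5148 (w = (4567 + ((5575 + 1504) - 3616)) - 13178 = (4567 + (7079 - 3616)) - 13178 = (4567 + 3463) - 13178 = 8030 - 13178 = -5148)
w + (24901 + 10395)*(-12664 + N) = -5148 + (24901 + 10395)*(-12664 + 17317) = -5148 + 35296*4653 = -5148 + 164232288 = 164227140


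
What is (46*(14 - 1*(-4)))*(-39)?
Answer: -32292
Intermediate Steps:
(46*(14 - 1*(-4)))*(-39) = (46*(14 + 4))*(-39) = (46*18)*(-39) = 828*(-39) = -32292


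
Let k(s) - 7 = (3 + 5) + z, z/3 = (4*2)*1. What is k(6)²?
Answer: 1521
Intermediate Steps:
z = 24 (z = 3*((4*2)*1) = 3*(8*1) = 3*8 = 24)
k(s) = 39 (k(s) = 7 + ((3 + 5) + 24) = 7 + (8 + 24) = 7 + 32 = 39)
k(6)² = 39² = 1521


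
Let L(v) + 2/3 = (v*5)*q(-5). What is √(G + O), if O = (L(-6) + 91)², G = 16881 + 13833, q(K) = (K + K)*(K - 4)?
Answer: √61569667/3 ≈ 2615.5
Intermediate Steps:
q(K) = 2*K*(-4 + K) (q(K) = (2*K)*(-4 + K) = 2*K*(-4 + K))
G = 30714
L(v) = -⅔ + 450*v (L(v) = -⅔ + (v*5)*(2*(-5)*(-4 - 5)) = -⅔ + (5*v)*(2*(-5)*(-9)) = -⅔ + (5*v)*90 = -⅔ + 450*v)
O = 61293241/9 (O = ((-⅔ + 450*(-6)) + 91)² = ((-⅔ - 2700) + 91)² = (-8102/3 + 91)² = (-7829/3)² = 61293241/9 ≈ 6.8104e+6)
√(G + O) = √(30714 + 61293241/9) = √(61569667/9) = √61569667/3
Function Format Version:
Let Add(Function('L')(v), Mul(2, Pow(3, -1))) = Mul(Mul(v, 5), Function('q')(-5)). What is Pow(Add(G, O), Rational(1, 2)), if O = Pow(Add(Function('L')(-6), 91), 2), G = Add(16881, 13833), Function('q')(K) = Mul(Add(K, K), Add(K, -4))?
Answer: Mul(Rational(1, 3), Pow(61569667, Rational(1, 2))) ≈ 2615.5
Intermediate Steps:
Function('q')(K) = Mul(2, K, Add(-4, K)) (Function('q')(K) = Mul(Mul(2, K), Add(-4, K)) = Mul(2, K, Add(-4, K)))
G = 30714
Function('L')(v) = Add(Rational(-2, 3), Mul(450, v)) (Function('L')(v) = Add(Rational(-2, 3), Mul(Mul(v, 5), Mul(2, -5, Add(-4, -5)))) = Add(Rational(-2, 3), Mul(Mul(5, v), Mul(2, -5, -9))) = Add(Rational(-2, 3), Mul(Mul(5, v), 90)) = Add(Rational(-2, 3), Mul(450, v)))
O = Rational(61293241, 9) (O = Pow(Add(Add(Rational(-2, 3), Mul(450, -6)), 91), 2) = Pow(Add(Add(Rational(-2, 3), -2700), 91), 2) = Pow(Add(Rational(-8102, 3), 91), 2) = Pow(Rational(-7829, 3), 2) = Rational(61293241, 9) ≈ 6.8104e+6)
Pow(Add(G, O), Rational(1, 2)) = Pow(Add(30714, Rational(61293241, 9)), Rational(1, 2)) = Pow(Rational(61569667, 9), Rational(1, 2)) = Mul(Rational(1, 3), Pow(61569667, Rational(1, 2)))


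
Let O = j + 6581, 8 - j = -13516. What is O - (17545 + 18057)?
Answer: -15497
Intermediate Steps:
j = 13524 (j = 8 - 1*(-13516) = 8 + 13516 = 13524)
O = 20105 (O = 13524 + 6581 = 20105)
O - (17545 + 18057) = 20105 - (17545 + 18057) = 20105 - 1*35602 = 20105 - 35602 = -15497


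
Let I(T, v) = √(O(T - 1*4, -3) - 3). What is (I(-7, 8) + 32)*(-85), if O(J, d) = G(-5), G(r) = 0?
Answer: -2720 - 85*I*√3 ≈ -2720.0 - 147.22*I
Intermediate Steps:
O(J, d) = 0
I(T, v) = I*√3 (I(T, v) = √(0 - 3) = √(-3) = I*√3)
(I(-7, 8) + 32)*(-85) = (I*√3 + 32)*(-85) = (32 + I*√3)*(-85) = -2720 - 85*I*√3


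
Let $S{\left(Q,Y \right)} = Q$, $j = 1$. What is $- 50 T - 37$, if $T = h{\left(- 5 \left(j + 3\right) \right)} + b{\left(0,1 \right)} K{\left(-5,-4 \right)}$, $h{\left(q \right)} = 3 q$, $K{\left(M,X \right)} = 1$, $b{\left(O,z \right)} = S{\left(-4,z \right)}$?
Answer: $3163$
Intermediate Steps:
$b{\left(O,z \right)} = -4$
$T = -64$ ($T = 3 \left(- 5 \left(1 + 3\right)\right) - 4 = 3 \left(\left(-5\right) 4\right) - 4 = 3 \left(-20\right) - 4 = -60 - 4 = -64$)
$- 50 T - 37 = \left(-50\right) \left(-64\right) - 37 = 3200 - 37 = 3163$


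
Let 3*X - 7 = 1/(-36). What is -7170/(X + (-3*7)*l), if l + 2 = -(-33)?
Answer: 774360/70057 ≈ 11.053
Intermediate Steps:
X = 251/108 (X = 7/3 + (1/3)/(-36) = 7/3 + (1/3)*(-1/36) = 7/3 - 1/108 = 251/108 ≈ 2.3241)
l = 31 (l = -2 - (-33) = -2 - 11*(-3) = -2 + 33 = 31)
-7170/(X + (-3*7)*l) = -7170/(251/108 - 3*7*31) = -7170/(251/108 - 21*31) = -7170/(251/108 - 651) = -7170/(-70057/108) = -7170*(-108/70057) = 774360/70057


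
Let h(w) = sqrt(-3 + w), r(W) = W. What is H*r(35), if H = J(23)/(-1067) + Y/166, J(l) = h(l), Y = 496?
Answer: 8680/83 - 70*sqrt(5)/1067 ≈ 104.43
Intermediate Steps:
J(l) = sqrt(-3 + l)
H = 248/83 - 2*sqrt(5)/1067 (H = sqrt(-3 + 23)/(-1067) + 496/166 = sqrt(20)*(-1/1067) + 496*(1/166) = (2*sqrt(5))*(-1/1067) + 248/83 = -2*sqrt(5)/1067 + 248/83 = 248/83 - 2*sqrt(5)/1067 ≈ 2.9838)
H*r(35) = (248/83 - 2*sqrt(5)/1067)*35 = 8680/83 - 70*sqrt(5)/1067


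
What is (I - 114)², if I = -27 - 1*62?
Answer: 41209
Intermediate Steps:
I = -89 (I = -27 - 62 = -89)
(I - 114)² = (-89 - 114)² = (-203)² = 41209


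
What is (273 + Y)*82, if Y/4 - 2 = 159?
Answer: 75194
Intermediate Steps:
Y = 644 (Y = 8 + 4*159 = 8 + 636 = 644)
(273 + Y)*82 = (273 + 644)*82 = 917*82 = 75194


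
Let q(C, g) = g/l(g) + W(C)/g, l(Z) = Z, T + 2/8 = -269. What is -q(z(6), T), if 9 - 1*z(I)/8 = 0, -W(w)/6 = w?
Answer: -935/359 ≈ -2.6045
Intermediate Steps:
T = -1077/4 (T = -¼ - 269 = -1077/4 ≈ -269.25)
W(w) = -6*w
z(I) = 72 (z(I) = 72 - 8*0 = 72 + 0 = 72)
q(C, g) = 1 - 6*C/g (q(C, g) = g/g + (-6*C)/g = 1 - 6*C/g)
-q(z(6), T) = -(-1077/4 - 6*72)/(-1077/4) = -(-4)*(-1077/4 - 432)/1077 = -(-4)*(-2805)/(1077*4) = -1*935/359 = -935/359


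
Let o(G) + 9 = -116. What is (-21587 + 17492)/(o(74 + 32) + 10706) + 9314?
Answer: 32849113/3527 ≈ 9313.6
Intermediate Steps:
o(G) = -125 (o(G) = -9 - 116 = -125)
(-21587 + 17492)/(o(74 + 32) + 10706) + 9314 = (-21587 + 17492)/(-125 + 10706) + 9314 = -4095/10581 + 9314 = -4095*1/10581 + 9314 = -1365/3527 + 9314 = 32849113/3527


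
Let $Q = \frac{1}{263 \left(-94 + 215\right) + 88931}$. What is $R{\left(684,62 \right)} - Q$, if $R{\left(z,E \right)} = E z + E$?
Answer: $\frac{5128422379}{120754} \approx 42470.0$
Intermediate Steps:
$R{\left(z,E \right)} = E + E z$
$Q = \frac{1}{120754}$ ($Q = \frac{1}{263 \cdot 121 + 88931} = \frac{1}{31823 + 88931} = \frac{1}{120754} \approx 8.2813 \cdot 10^{-6}$)
$R{\left(684,62 \right)} - Q = 62 \left(1 + 684\right) - \frac{1}{120754} = 62 \cdot 685 - \frac{1}{120754} = 42470 - \frac{1}{120754} = \frac{5128422379}{120754}$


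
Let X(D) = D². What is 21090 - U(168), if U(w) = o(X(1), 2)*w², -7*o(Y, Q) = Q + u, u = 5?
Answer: 49314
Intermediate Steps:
o(Y, Q) = -5/7 - Q/7 (o(Y, Q) = -(Q + 5)/7 = -(5 + Q)/7 = -5/7 - Q/7)
U(w) = -w² (U(w) = (-5/7 - ⅐*2)*w² = (-5/7 - 2/7)*w² = -w²)
21090 - U(168) = 21090 - (-1)*168² = 21090 - (-1)*28224 = 21090 - 1*(-28224) = 21090 + 28224 = 49314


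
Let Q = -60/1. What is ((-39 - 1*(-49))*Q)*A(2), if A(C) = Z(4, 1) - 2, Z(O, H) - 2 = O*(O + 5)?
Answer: -21600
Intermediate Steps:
Z(O, H) = 2 + O*(5 + O) (Z(O, H) = 2 + O*(O + 5) = 2 + O*(5 + O))
Q = -60 (Q = -60*1 = -60)
A(C) = 36 (A(C) = (2 + 4² + 5*4) - 2 = (2 + 16 + 20) - 2 = 38 - 2 = 36)
((-39 - 1*(-49))*Q)*A(2) = ((-39 - 1*(-49))*(-60))*36 = ((-39 + 49)*(-60))*36 = (10*(-60))*36 = -600*36 = -21600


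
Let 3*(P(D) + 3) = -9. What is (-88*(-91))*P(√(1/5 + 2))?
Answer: -48048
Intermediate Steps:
P(D) = -6 (P(D) = -3 + (⅓)*(-9) = -3 - 3 = -6)
(-88*(-91))*P(√(1/5 + 2)) = -88*(-91)*(-6) = 8008*(-6) = -48048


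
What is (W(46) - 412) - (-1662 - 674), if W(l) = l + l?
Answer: 2016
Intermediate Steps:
W(l) = 2*l
(W(46) - 412) - (-1662 - 674) = (2*46 - 412) - (-1662 - 674) = (92 - 412) - 1*(-2336) = -320 + 2336 = 2016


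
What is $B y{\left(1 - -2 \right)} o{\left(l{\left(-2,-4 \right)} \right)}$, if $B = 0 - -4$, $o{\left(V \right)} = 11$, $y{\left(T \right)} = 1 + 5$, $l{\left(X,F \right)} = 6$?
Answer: $264$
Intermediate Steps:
$y{\left(T \right)} = 6$
$B = 4$ ($B = 0 + 4 = 4$)
$B y{\left(1 - -2 \right)} o{\left(l{\left(-2,-4 \right)} \right)} = 4 \cdot 6 \cdot 11 = 4 \cdot 66 = 264$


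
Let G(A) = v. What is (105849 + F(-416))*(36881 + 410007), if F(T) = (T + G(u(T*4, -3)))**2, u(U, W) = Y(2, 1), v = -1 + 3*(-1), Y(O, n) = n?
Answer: 126133691112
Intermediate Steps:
v = -4 (v = -1 - 3 = -4)
u(U, W) = 1
G(A) = -4
F(T) = (-4 + T)**2 (F(T) = (T - 4)**2 = (-4 + T)**2)
(105849 + F(-416))*(36881 + 410007) = (105849 + (-4 - 416)**2)*(36881 + 410007) = (105849 + (-420)**2)*446888 = (105849 + 176400)*446888 = 282249*446888 = 126133691112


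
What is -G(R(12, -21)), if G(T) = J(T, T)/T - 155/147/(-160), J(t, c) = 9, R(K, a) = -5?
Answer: 42181/23520 ≈ 1.7934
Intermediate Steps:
G(T) = 31/4704 + 9/T (G(T) = 9/T - 155/147/(-160) = 9/T - 155*1/147*(-1/160) = 9/T - 155/147*(-1/160) = 9/T + 31/4704 = 31/4704 + 9/T)
-G(R(12, -21)) = -(31/4704 + 9/(-5)) = -(31/4704 + 9*(-⅕)) = -(31/4704 - 9/5) = -1*(-42181/23520) = 42181/23520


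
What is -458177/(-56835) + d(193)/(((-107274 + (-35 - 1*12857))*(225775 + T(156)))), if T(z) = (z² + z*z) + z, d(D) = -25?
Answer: 15118899034410221/1875438152809830 ≈ 8.0615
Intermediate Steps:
T(z) = z + 2*z² (T(z) = (z² + z²) + z = 2*z² + z = z + 2*z²)
-458177/(-56835) + d(193)/(((-107274 + (-35 - 1*12857))*(225775 + T(156)))) = -458177/(-56835) - 25*1/((-107274 + (-35 - 1*12857))*(225775 + 156*(1 + 2*156))) = -458177*(-1/56835) - 25*1/((-107274 + (-35 - 12857))*(225775 + 156*(1 + 312))) = 458177/56835 - 25*1/((-107274 - 12892)*(225775 + 156*313)) = 458177/56835 - 25*(-1/(120166*(225775 + 48828))) = 458177/56835 - 25/((-120166*274603)) = 458177/56835 - 25/(-32997944098) = 458177/56835 - 25*(-1/32997944098) = 458177/56835 + 25/32997944098 = 15118899034410221/1875438152809830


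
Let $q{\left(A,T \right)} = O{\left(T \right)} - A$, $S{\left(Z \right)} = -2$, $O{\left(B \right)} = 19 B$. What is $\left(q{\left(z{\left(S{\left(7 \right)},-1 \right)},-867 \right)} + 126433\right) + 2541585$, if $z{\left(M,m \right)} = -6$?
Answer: $2651551$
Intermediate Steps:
$q{\left(A,T \right)} = - A + 19 T$ ($q{\left(A,T \right)} = 19 T - A = - A + 19 T$)
$\left(q{\left(z{\left(S{\left(7 \right)},-1 \right)},-867 \right)} + 126433\right) + 2541585 = \left(\left(\left(-1\right) \left(-6\right) + 19 \left(-867\right)\right) + 126433\right) + 2541585 = \left(\left(6 - 16473\right) + 126433\right) + 2541585 = \left(-16467 + 126433\right) + 2541585 = 109966 + 2541585 = 2651551$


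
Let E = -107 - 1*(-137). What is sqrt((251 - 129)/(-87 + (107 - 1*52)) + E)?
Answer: sqrt(419)/4 ≈ 5.1174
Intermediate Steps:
E = 30 (E = -107 + 137 = 30)
sqrt((251 - 129)/(-87 + (107 - 1*52)) + E) = sqrt((251 - 129)/(-87 + (107 - 1*52)) + 30) = sqrt(122/(-87 + (107 - 52)) + 30) = sqrt(122/(-87 + 55) + 30) = sqrt(122/(-32) + 30) = sqrt(122*(-1/32) + 30) = sqrt(-61/16 + 30) = sqrt(419/16) = sqrt(419)/4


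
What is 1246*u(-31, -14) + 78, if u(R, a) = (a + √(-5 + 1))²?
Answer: 239310 - 69776*I ≈ 2.3931e+5 - 69776.0*I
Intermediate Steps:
u(R, a) = (a + 2*I)² (u(R, a) = (a + √(-4))² = (a + 2*I)²)
1246*u(-31, -14) + 78 = 1246*(-14 + 2*I)² + 78 = 78 + 1246*(-14 + 2*I)²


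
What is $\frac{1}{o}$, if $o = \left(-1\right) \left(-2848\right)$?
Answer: $\frac{1}{2848} \approx 0.00035112$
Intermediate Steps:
$o = 2848$
$\frac{1}{o} = \frac{1}{2848}$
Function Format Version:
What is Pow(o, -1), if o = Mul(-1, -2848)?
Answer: Rational(1, 2848) ≈ 0.00035112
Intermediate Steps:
o = 2848
Pow(o, -1) = Pow(2848, -1) = Rational(1, 2848)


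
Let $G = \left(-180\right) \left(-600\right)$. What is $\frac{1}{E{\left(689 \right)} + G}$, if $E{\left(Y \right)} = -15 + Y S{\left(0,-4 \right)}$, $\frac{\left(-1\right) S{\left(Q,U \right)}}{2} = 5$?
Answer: $\frac{1}{101095} \approx 9.8917 \cdot 10^{-6}$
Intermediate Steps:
$S{\left(Q,U \right)} = -10$ ($S{\left(Q,U \right)} = \left(-2\right) 5 = -10$)
$G = 108000$
$E{\left(Y \right)} = -15 - 10 Y$ ($E{\left(Y \right)} = -15 + Y \left(-10\right) = -15 - 10 Y$)
$\frac{1}{E{\left(689 \right)} + G} = \frac{1}{\left(-15 - 6890\right) + 108000} = \frac{1}{-6905 + 108000} = \frac{1}{101095}$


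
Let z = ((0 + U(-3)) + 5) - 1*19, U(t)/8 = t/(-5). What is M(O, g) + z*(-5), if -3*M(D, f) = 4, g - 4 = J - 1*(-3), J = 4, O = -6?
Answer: 134/3 ≈ 44.667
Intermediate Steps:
g = 11 (g = 4 + (4 - 1*(-3)) = 4 + (4 + 3) = 4 + 7 = 11)
U(t) = -8*t/5 (U(t) = 8*(t/(-5)) = 8*(t*(-⅕)) = 8*(-t/5) = -8*t/5)
M(D, f) = -4/3 (M(D, f) = -⅓*4 = -4/3)
z = -46/5 (z = ((0 - 8/5*(-3)) + 5) - 1*19 = ((0 + 24/5) + 5) - 19 = (24/5 + 5) - 19 = 49/5 - 19 = -46/5 ≈ -9.2000)
M(O, g) + z*(-5) = -4/3 - 46/5*(-5) = -4/3 + 46 = 134/3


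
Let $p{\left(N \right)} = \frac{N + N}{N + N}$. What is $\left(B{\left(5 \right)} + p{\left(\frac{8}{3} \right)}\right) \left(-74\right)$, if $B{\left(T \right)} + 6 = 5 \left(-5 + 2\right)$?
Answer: $1480$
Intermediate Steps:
$B{\left(T \right)} = -21$ ($B{\left(T \right)} = -6 + 5 \left(-5 + 2\right) = -6 + 5 \left(-3\right) = -6 - 15 = -21$)
$p{\left(N \right)} = 1$ ($p{\left(N \right)} = \frac{2 N}{2 N} = 2 N \frac{1}{2 N} = 1$)
$\left(B{\left(5 \right)} + p{\left(\frac{8}{3} \right)}\right) \left(-74\right) = \left(-21 + 1\right) \left(-74\right) = \left(-20\right) \left(-74\right) = 1480$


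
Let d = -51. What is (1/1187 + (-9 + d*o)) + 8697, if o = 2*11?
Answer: 8980843/1187 ≈ 7566.0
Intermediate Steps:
o = 22
(1/1187 + (-9 + d*o)) + 8697 = (1/1187 + (-9 - 51*22)) + 8697 = (1/1187 + (-9 - 1122)) + 8697 = (1/1187 - 1131) + 8697 = -1342496/1187 + 8697 = 8980843/1187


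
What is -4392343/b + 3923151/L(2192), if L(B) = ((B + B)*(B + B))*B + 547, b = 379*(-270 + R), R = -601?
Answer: 61682174860586472/4635725979637597 ≈ 13.306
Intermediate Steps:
b = -330109 (b = 379*(-270 - 601) = 379*(-871) = -330109)
L(B) = 547 + 4*B**3 (L(B) = ((2*B)*(2*B))*B + 547 = (4*B**2)*B + 547 = 4*B**3 + 547 = 547 + 4*B**3)
-4392343/b + 3923151/L(2192) = -4392343/(-330109) + 3923151/(547 + 4*2192**3) = -4392343*(-1/330109) + 3923151/(547 + 4*10532261888) = 4392343/330109 + 3923151/(547 + 42129047552) = 4392343/330109 + 3923151/42129048099 = 4392343/330109 + 3923151*(1/42129048099) = 4392343/330109 + 1307717/14043016033 = 61682174860586472/4635725979637597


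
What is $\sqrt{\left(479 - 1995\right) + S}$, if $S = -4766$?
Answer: $3 i \sqrt{698} \approx 79.259 i$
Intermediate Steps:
$\sqrt{\left(479 - 1995\right) + S} = \sqrt{\left(479 - 1995\right) - 4766} = \sqrt{-1516 - 4766} = \sqrt{-6282} = 3 i \sqrt{698}$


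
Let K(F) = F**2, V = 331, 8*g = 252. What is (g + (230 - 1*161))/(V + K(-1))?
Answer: 201/664 ≈ 0.30271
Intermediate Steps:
g = 63/2 (g = (1/8)*252 = 63/2 ≈ 31.500)
(g + (230 - 1*161))/(V + K(-1)) = (63/2 + (230 - 1*161))/(331 + (-1)**2) = (63/2 + (230 - 161))/(331 + 1) = (63/2 + 69)/332 = (201/2)*(1/332) = 201/664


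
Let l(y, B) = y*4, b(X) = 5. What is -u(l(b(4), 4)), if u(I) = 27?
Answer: -27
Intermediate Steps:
l(y, B) = 4*y
-u(l(b(4), 4)) = -1*27 = -27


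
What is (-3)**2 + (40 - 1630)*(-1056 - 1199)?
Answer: 3585459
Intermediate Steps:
(-3)**2 + (40 - 1630)*(-1056 - 1199) = 9 - 1590*(-2255) = 9 + 3585450 = 3585459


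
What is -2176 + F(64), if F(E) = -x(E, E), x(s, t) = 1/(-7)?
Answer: -15231/7 ≈ -2175.9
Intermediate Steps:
x(s, t) = -⅐
F(E) = ⅐ (F(E) = -1*(-⅐) = ⅐)
-2176 + F(64) = -2176 + ⅐ = -15231/7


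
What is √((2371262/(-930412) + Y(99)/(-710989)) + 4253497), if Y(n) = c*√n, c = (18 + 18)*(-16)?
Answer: √(9496556767734385653752167274 + 5426266938993669888*√11)/47250906962 ≈ 2062.4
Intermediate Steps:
c = -576 (c = 36*(-16) = -576)
Y(n) = -576*√n
√((2371262/(-930412) + Y(99)/(-710989)) + 4253497) = √((2371262/(-930412) - 1728*√11/(-710989)) + 4253497) = √((2371262*(-1/930412) - 1728*√11*(-1/710989)) + 4253497) = √((-1185631/465206 - 1728*√11*(-1/710989)) + 4253497) = √((-1185631/465206 + 1728*√11/710989) + 4253497) = √(1978751139751/465206 + 1728*√11/710989)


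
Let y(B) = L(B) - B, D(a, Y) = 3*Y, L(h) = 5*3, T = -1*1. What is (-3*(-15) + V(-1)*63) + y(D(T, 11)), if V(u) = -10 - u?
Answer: -540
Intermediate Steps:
T = -1
L(h) = 15
y(B) = 15 - B
(-3*(-15) + V(-1)*63) + y(D(T, 11)) = (-3*(-15) + (-10 - 1*(-1))*63) + (15 - 3*11) = (45 + (-10 + 1)*63) + (15 - 1*33) = (45 - 9*63) + (15 - 33) = (45 - 567) - 18 = -522 - 18 = -540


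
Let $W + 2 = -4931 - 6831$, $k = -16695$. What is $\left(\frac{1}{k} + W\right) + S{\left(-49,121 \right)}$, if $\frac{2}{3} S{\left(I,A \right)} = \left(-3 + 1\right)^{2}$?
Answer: $- \frac{196299811}{16695} \approx -11758.0$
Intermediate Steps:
$S{\left(I,A \right)} = 6$ ($S{\left(I,A \right)} = \frac{3 \left(-3 + 1\right)^{2}}{2} = \frac{3 \left(-2\right)^{2}}{2} = \frac{3}{2} \cdot 4 = 6$)
$W = -11764$ ($W = -2 - 11762 = -11764$)
$\left(\frac{1}{k} + W\right) + S{\left(-49,121 \right)} = \left(\frac{1}{-16695} - 11764\right) + 6 = \left(- \frac{1}{16695} - 11764\right) + 6 = - \frac{196399981}{16695} + 6 = - \frac{196299811}{16695}$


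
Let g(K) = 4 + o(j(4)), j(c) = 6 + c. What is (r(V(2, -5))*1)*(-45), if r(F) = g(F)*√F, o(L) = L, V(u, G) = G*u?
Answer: -630*I*√10 ≈ -1992.2*I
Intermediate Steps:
g(K) = 14 (g(K) = 4 + (6 + 4) = 4 + 10 = 14)
r(F) = 14*√F
(r(V(2, -5))*1)*(-45) = ((14*√(-5*2))*1)*(-45) = ((14*√(-10))*1)*(-45) = ((14*(I*√10))*1)*(-45) = ((14*I*√10)*1)*(-45) = (14*I*√10)*(-45) = -630*I*√10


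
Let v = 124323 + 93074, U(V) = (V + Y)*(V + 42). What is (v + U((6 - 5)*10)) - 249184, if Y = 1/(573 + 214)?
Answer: -24607077/787 ≈ -31267.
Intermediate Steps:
Y = 1/787 ≈ 0.0012706
U(V) = (42 + V)*(1/787 + V) (U(V) = (V + 1/787)*(V + 42) = (1/787 + V)*(42 + V) = (42 + V)*(1/787 + V))
v = 217397
(v + U((6 - 5)*10)) - 249184 = (217397 + (42/787 + ((6 - 5)*10)² + 33055*((6 - 5)*10)/787)) - 249184 = (217397 + (42/787 + (1*10)² + 33055*(1*10)/787)) - 249184 = (217397 + (42/787 + 10² + (33055/787)*10)) - 249184 = (217397 + (42/787 + 100 + 330550/787)) - 249184 = (217397 + 409292/787) - 249184 = 171500731/787 - 249184 = -24607077/787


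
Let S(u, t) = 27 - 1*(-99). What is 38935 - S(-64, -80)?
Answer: 38809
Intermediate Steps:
S(u, t) = 126 (S(u, t) = 27 + 99 = 126)
38935 - S(-64, -80) = 38935 - 1*126 = 38935 - 126 = 38809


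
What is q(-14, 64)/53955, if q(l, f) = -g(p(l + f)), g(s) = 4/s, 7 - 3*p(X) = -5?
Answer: -1/53955 ≈ -1.8534e-5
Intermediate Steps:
p(X) = 4 (p(X) = 7/3 - ⅓*(-5) = 7/3 + 5/3 = 4)
q(l, f) = -1 (q(l, f) = -4/4 = -1*1 = -1)
q(-14, 64)/53955 = -1/53955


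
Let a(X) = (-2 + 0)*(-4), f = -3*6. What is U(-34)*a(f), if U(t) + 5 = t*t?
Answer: 9208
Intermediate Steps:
f = -18
U(t) = -5 + t² (U(t) = -5 + t*t = -5 + t²)
a(X) = 8 (a(X) = -2*(-4) = 8)
U(-34)*a(f) = (-5 + (-34)²)*8 = (-5 + 1156)*8 = 1151*8 = 9208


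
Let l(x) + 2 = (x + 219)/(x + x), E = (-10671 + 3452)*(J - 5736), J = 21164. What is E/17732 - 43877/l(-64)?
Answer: 13453109135/1821963 ≈ 7383.9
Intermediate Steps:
E = -111374732 (E = (-10671 + 3452)*(21164 - 5736) = -7219*15428 = -111374732)
l(x) = -2 + (219 + x)/(2*x) (l(x) = -2 + (x + 219)/(x + x) = -2 + (219 + x)/((2*x)) = -2 + (219 + x)*(1/(2*x)) = -2 + (219 + x)/(2*x))
E/17732 - 43877/l(-64) = -111374732/17732 - 43877*(-128/(3*(73 - 1*(-64)))) = -111374732*1/17732 - 43877*(-128/(3*(73 + 64))) = -27843683/4433 - 43877/((3/2)*(-1/64)*137) = -27843683/4433 - 43877/(-411/128) = -27843683/4433 - 43877*(-128/411) = -27843683/4433 + 5616256/411 = 13453109135/1821963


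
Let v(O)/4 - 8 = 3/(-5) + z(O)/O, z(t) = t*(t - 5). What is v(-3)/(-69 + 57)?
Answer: 1/5 ≈ 0.20000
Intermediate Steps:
z(t) = t*(-5 + t)
v(O) = 48/5 + 4*O (v(O) = 32 + 4*(3/(-5) + (O*(-5 + O))/O) = 32 + 4*(3*(-1/5) + (-5 + O)) = 32 + 4*(-3/5 + (-5 + O)) = 32 + 4*(-28/5 + O) = 32 + (-112/5 + 4*O) = 48/5 + 4*O)
v(-3)/(-69 + 57) = (48/5 + 4*(-3))/(-69 + 57) = (48/5 - 12)/(-12) = -12/5*(-1/12) = 1/5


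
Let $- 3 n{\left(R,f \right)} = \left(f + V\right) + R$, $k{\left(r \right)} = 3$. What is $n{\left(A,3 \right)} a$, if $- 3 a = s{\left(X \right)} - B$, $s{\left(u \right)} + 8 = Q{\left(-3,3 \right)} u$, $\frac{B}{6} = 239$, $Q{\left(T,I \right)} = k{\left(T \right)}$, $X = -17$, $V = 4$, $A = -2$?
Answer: $- \frac{7465}{9} \approx -829.44$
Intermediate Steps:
$Q{\left(T,I \right)} = 3$
$B = 1434$ ($B = 6 \cdot 239 = 1434$)
$s{\left(u \right)} = -8 + 3 u$
$n{\left(R,f \right)} = - \frac{4}{3} - \frac{R}{3} - \frac{f}{3}$ ($n{\left(R,f \right)} = - \frac{\left(f + 4\right) + R}{3} = - \frac{\left(4 + f\right) + R}{3} = - \frac{4 + R + f}{3} = - \frac{4}{3} - \frac{R}{3} - \frac{f}{3}$)
$a = \frac{1493}{3}$ ($a = - \frac{\left(-8 + 3 \left(-17\right)\right) - 1434}{3} = - \frac{\left(-8 - 51\right) - 1434}{3} = - \frac{-59 - 1434}{3} = \left(- \frac{1}{3}\right) \left(-1493\right) = \frac{1493}{3} \approx 497.67$)
$n{\left(A,3 \right)} a = \left(- \frac{4}{3} - - \frac{2}{3} - 1\right) \frac{1493}{3} = \left(- \frac{4}{3} + \frac{2}{3} - 1\right) \frac{1493}{3} = \left(- \frac{5}{3}\right) \frac{1493}{3} = - \frac{7465}{9}$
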